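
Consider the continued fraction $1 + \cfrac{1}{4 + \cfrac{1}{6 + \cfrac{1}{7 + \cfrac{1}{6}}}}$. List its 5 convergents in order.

Using the convergent recurrence p_i = a_i*p_{i-1} + p_{i-2}, q_i = a_i*q_{i-1} + q_{i-2} with p_{-2}=0, p_{-1}=1, q_{-2}=1, q_{-1}=0:
  i=0: a_0=1, p_0 = 1*1 + 0 = 1, q_0 = 1*0 + 1 = 1.
  i=1: a_1=4, p_1 = 4*1 + 1 = 5, q_1 = 4*1 + 0 = 4.
  i=2: a_2=6, p_2 = 6*5 + 1 = 31, q_2 = 6*4 + 1 = 25.
  i=3: a_3=7, p_3 = 7*31 + 5 = 222, q_3 = 7*25 + 4 = 179.
  i=4: a_4=6, p_4 = 6*222 + 31 = 1363, q_4 = 6*179 + 25 = 1099.

1/1, 5/4, 31/25, 222/179, 1363/1099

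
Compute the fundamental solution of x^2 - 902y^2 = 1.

(x, y) = (901, 30)

First expand sqrt(902) as a continued fraction. With x_i = (sqrt(902) + m_i)/d_i and (m_0, d_0) = (0, 1): a_0 = floor(sqrt(902)) = 30, since 30^2 = 900 <= 902 < 961 = 31^2.
Iterate m_{i+1} = d_i*a_i - m_i, d_{i+1} = (902 - m_{i+1}^2)/d_i, a_{i+1} = floor((a_0 + m_{i+1})/d_{i+1}):
  m_1 = 1*30 - 0 = 30, d_1 = (902 - 30^2)/1 = 2/1 = 2, a_1 = floor((30 + 30)/2) = 30.
  m_2 = 2*30 - 30 = 30, d_2 = (902 - 30^2)/2 = 2/2 = 1, a_2 = floor((30 + 30)/1) = 60.
  m_3 = 1*60 - 30 = 30, d_3 = (902 - 30^2)/1 = 2/1 = 2: (m_3, d_3) = (m_1, d_1) = (30, 2), so from here the quotients repeat a_1, a_2; the period length is 2.
So sqrt(902) = [30; (30, 60)] with period length k = 2.
k is even, so the fundamental solution of x^2 - 902y^2 = 1 is (p_{k-1}, q_{k-1}) = (p_1, q_1); compute convergents through index 1.
Convergents (p_i = a_i*p_{i-1} + p_{i-2}, q_i = a_i*q_{i-1} + q_{i-2} with p_{-2}=0, p_{-1}=1, q_{-2}=1, q_{-1}=0):
  i=0: a_0=30, p_0 = 30*1 + 0 = 30, q_0 = 30*0 + 1 = 1.
  i=1: a_1=30, p_1 = 30*30 + 1 = 901, q_1 = 30*1 + 0 = 30.
Check: 901^2 - 902*30^2 = 811801 - 811800 = 1, so (x, y) = (901, 30) solves the equation, and by the theorem it is the least positive solution.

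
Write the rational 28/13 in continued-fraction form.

Run the Euclidean algorithm on 28 and 13; the successive quotients are the partial quotients a_0, a_1, ... (each step inverts the fractional part left over by the previous one):
  28 = 2*13 + 2, so a_0 = 2.
  13 = 6*2 + 1, so a_1 = 6.
  2 = 2*1 + 0, so a_2 = 2.
The remainder reaches 0 after 3 divisions, so the expansion has 3 partial quotients, read off in order.

[2; 6, 2]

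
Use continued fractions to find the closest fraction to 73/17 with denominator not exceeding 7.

Expand x = 73/17 as a continued fraction with the Euclidean algorithm:
  73 = 4*17 + 5, so a_0 = 4.
  17 = 3*5 + 2, so a_1 = 3.
  5 = 2*2 + 1, so a_2 = 2.
  2 = 2*1 + 0, so a_3 = 2.
so x = [4; 3, 2, 2].
Convergents (p_i = a_i*p_{i-1} + p_{i-2}, q_i = a_i*q_{i-1} + q_{i-2} with p_{-2}=0, p_{-1}=1, q_{-2}=1, q_{-1}=0), until the denominator exceeds 7:
  i=0: a_0=4, p_0 = 4*1 + 0 = 4, q_0 = 4*0 + 1 = 1.
  i=1: a_1=3, p_1 = 3*4 + 1 = 13, q_1 = 3*1 + 0 = 3.
  i=2: a_2=2, p_2 = 2*13 + 4 = 30, q_2 = 2*3 + 1 = 7.
  i=3: a_3=2, p_3 = 2*30 + 13 = 73, q_3 = 2*7 + 3 = 17.
q_3 = 17 > 7, so the last convergent with denominator <= 7 is p_2/q_2 = 30/7.
The closest fraction with denominator <= 7 is either p_2/q_2 or the intermediate fraction (k*p_2 + p_1)/(k*q_2 + q_1) with the largest k >= 1 whose denominator stays <= 7; these approach x as k grows, and every other convergent or intermediate fraction in range is farther away.
Largest k: floor((7 - q_1)/q_2) = floor((7 - 3)/7) = 0.
Since k = 0, no intermediate fraction beyond p_2/q_2 has denominator <= 7, so the convergent 30/7 is the closest (its error is |73*7 - 30*17|/(17*7) = 1/119).

30/7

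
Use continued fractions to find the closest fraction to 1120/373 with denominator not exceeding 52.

3/1

Expand x = 1120/373 as a continued fraction with the Euclidean algorithm:
  1120 = 3*373 + 1, so a_0 = 3.
  373 = 373*1 + 0, so a_1 = 373.
so x = [3; 373].
Convergents (p_i = a_i*p_{i-1} + p_{i-2}, q_i = a_i*q_{i-1} + q_{i-2} with p_{-2}=0, p_{-1}=1, q_{-2}=1, q_{-1}=0), until the denominator exceeds 52:
  i=0: a_0=3, p_0 = 3*1 + 0 = 3, q_0 = 3*0 + 1 = 1.
  i=1: a_1=373, p_1 = 373*3 + 1 = 1120, q_1 = 373*1 + 0 = 373.
q_1 = 373 > 52, so the last convergent with denominator <= 52 is p_0/q_0 = 3/1.
The closest fraction with denominator <= 52 is either p_0/q_0 or the intermediate fraction (k*p_0 + p_{-1})/(k*q_0 + q_{-1}) with the largest k >= 1 whose denominator stays <= 52; these approach x as k grows, and every other convergent or intermediate fraction in range is farther away.
Largest k: floor((52 - q_{-1})/q_0) = floor((52 - 0)/1) = 52 (using the seeds p_{-1} = 1, q_{-1} = 0).
That gives (52*3 + 1)/(52*1 + 0) = 157/52.
Compare the errors: |x - 3/1| = |1120*1 - 3*373|/(373*1) = 1/373, and |x - 157/52| = |1120*52 - 157*373|/(373*52) = 321/19396.
Cross-multiplying, 1*19396 = 19396 < 119733 = 321*373, so 1/373 is smaller: the convergent 3/1 is closer to x than 157/52.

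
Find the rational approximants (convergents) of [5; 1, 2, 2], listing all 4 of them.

Using the convergent recurrence p_i = a_i*p_{i-1} + p_{i-2}, q_i = a_i*q_{i-1} + q_{i-2} with p_{-2}=0, p_{-1}=1, q_{-2}=1, q_{-1}=0:
  i=0: a_0=5, p_0 = 5*1 + 0 = 5, q_0 = 5*0 + 1 = 1.
  i=1: a_1=1, p_1 = 1*5 + 1 = 6, q_1 = 1*1 + 0 = 1.
  i=2: a_2=2, p_2 = 2*6 + 5 = 17, q_2 = 2*1 + 1 = 3.
  i=3: a_3=2, p_3 = 2*17 + 6 = 40, q_3 = 2*3 + 1 = 7.

5/1, 6/1, 17/3, 40/7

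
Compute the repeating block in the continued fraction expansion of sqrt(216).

[14; (1, 2, 3, 2, 1, 28)]

Write x_i = (sqrt(216) + m_i)/d_i with (m_0, d_0) = (0, 1). a_0 = floor(sqrt(216)) = 14, since 14^2 = 196 <= 216 < 225 = 15^2.
Iterate m_{i+1} = d_i*a_i - m_i, d_{i+1} = (216 - m_{i+1}^2)/d_i, a_{i+1} = floor((a_0 + m_{i+1})/d_{i+1}):
  m_1 = 1*14 - 0 = 14, d_1 = (216 - 14^2)/1 = 20/1 = 20, a_1 = floor((14 + 14)/20) = 1.
  m_2 = 20*1 - 14 = 6, d_2 = (216 - 6^2)/20 = 180/20 = 9, a_2 = floor((14 + 6)/9) = 2.
  m_3 = 9*2 - 6 = 12, d_3 = (216 - 12^2)/9 = 72/9 = 8, a_3 = floor((14 + 12)/8) = 3.
  m_4 = 8*3 - 12 = 12, d_4 = (216 - 12^2)/8 = 72/8 = 9, a_4 = floor((14 + 12)/9) = 2.
  m_5 = 9*2 - 12 = 6, d_5 = (216 - 6^2)/9 = 180/9 = 20, a_5 = floor((14 + 6)/20) = 1.
  m_6 = 20*1 - 6 = 14, d_6 = (216 - 14^2)/20 = 20/20 = 1, a_6 = floor((14 + 14)/1) = 28.
  m_7 = 1*28 - 14 = 14, d_7 = (216 - 14^2)/1 = 20/1 = 20: (m_7, d_7) = (m_1, d_1) = (14, 20), so from here the quotients repeat a_1, ..., a_6; the period length is 6.
Hence the expansion of sqrt(216) is a_0 = 14 followed by the repeating block 1, 2, 3, 2, 1, 28 (period 6).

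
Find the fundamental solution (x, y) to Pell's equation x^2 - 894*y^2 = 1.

First expand sqrt(894) as a continued fraction. With x_i = (sqrt(894) + m_i)/d_i and (m_0, d_0) = (0, 1): a_0 = floor(sqrt(894)) = 29, since 29^2 = 841 <= 894 < 900 = 30^2.
Iterate m_{i+1} = d_i*a_i - m_i, d_{i+1} = (894 - m_{i+1}^2)/d_i, a_{i+1} = floor((a_0 + m_{i+1})/d_{i+1}):
  m_1 = 1*29 - 0 = 29, d_1 = (894 - 29^2)/1 = 53/1 = 53, a_1 = floor((29 + 29)/53) = 1.
  m_2 = 53*1 - 29 = 24, d_2 = (894 - 24^2)/53 = 318/53 = 6, a_2 = floor((29 + 24)/6) = 8.
  m_3 = 6*8 - 24 = 24, d_3 = (894 - 24^2)/6 = 318/6 = 53, a_3 = floor((29 + 24)/53) = 1.
  m_4 = 53*1 - 24 = 29, d_4 = (894 - 29^2)/53 = 53/53 = 1, a_4 = floor((29 + 29)/1) = 58.
  m_5 = 1*58 - 29 = 29, d_5 = (894 - 29^2)/1 = 53/1 = 53: (m_5, d_5) = (m_1, d_1) = (29, 53), so from here the quotients repeat a_1, ..., a_4; the period length is 4.
So sqrt(894) = [29; (1, 8, 1, 58)] with period length k = 4.
k is even, so the fundamental solution of x^2 - 894y^2 = 1 is (p_{k-1}, q_{k-1}) = (p_3, q_3); compute convergents through index 3.
Convergents (p_i = a_i*p_{i-1} + p_{i-2}, q_i = a_i*q_{i-1} + q_{i-2} with p_{-2}=0, p_{-1}=1, q_{-2}=1, q_{-1}=0):
  i=0: a_0=29, p_0 = 29*1 + 0 = 29, q_0 = 29*0 + 1 = 1.
  i=1: a_1=1, p_1 = 1*29 + 1 = 30, q_1 = 1*1 + 0 = 1.
  i=2: a_2=8, p_2 = 8*30 + 29 = 269, q_2 = 8*1 + 1 = 9.
  i=3: a_3=1, p_3 = 1*269 + 30 = 299, q_3 = 1*9 + 1 = 10.
Check: 299^2 - 894*10^2 = 89401 - 89400 = 1, so (x, y) = (299, 10) solves the equation, and by the theorem it is the least positive solution.

(x, y) = (299, 10)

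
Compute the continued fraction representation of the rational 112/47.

[2; 2, 1, 1, 1, 1, 3]

Run the Euclidean algorithm on 112 and 47; the successive quotients are the partial quotients a_0, a_1, ... (each step inverts the fractional part left over by the previous one):
  112 = 2*47 + 18, so a_0 = 2.
  47 = 2*18 + 11, so a_1 = 2.
  18 = 1*11 + 7, so a_2 = 1.
  11 = 1*7 + 4, so a_3 = 1.
  7 = 1*4 + 3, so a_4 = 1.
  4 = 1*3 + 1, so a_5 = 1.
  3 = 3*1 + 0, so a_6 = 3.
The remainder reaches 0 after 7 divisions, so the expansion has 7 partial quotients, read off in order.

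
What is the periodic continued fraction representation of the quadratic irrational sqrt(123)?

[11; (11, 22)]

Write x_i = (sqrt(123) + m_i)/d_i with (m_0, d_0) = (0, 1). a_0 = floor(sqrt(123)) = 11, since 11^2 = 121 <= 123 < 144 = 12^2.
Iterate m_{i+1} = d_i*a_i - m_i, d_{i+1} = (123 - m_{i+1}^2)/d_i, a_{i+1} = floor((a_0 + m_{i+1})/d_{i+1}):
  m_1 = 1*11 - 0 = 11, d_1 = (123 - 11^2)/1 = 2/1 = 2, a_1 = floor((11 + 11)/2) = 11.
  m_2 = 2*11 - 11 = 11, d_2 = (123 - 11^2)/2 = 2/2 = 1, a_2 = floor((11 + 11)/1) = 22.
  m_3 = 1*22 - 11 = 11, d_3 = (123 - 11^2)/1 = 2/1 = 2: (m_3, d_3) = (m_1, d_1) = (11, 2), so from here the quotients repeat a_1, a_2; the period length is 2.
Hence the expansion of sqrt(123) is a_0 = 11 followed by the repeating block 11, 22 (period 2).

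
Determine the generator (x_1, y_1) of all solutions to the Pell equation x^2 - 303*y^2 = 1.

First expand sqrt(303) as a continued fraction. With x_i = (sqrt(303) + m_i)/d_i and (m_0, d_0) = (0, 1): a_0 = floor(sqrt(303)) = 17, since 17^2 = 289 <= 303 < 324 = 18^2.
Iterate m_{i+1} = d_i*a_i - m_i, d_{i+1} = (303 - m_{i+1}^2)/d_i, a_{i+1} = floor((a_0 + m_{i+1})/d_{i+1}):
  m_1 = 1*17 - 0 = 17, d_1 = (303 - 17^2)/1 = 14/1 = 14, a_1 = floor((17 + 17)/14) = 2.
  m_2 = 14*2 - 17 = 11, d_2 = (303 - 11^2)/14 = 182/14 = 13, a_2 = floor((17 + 11)/13) = 2.
  m_3 = 13*2 - 11 = 15, d_3 = (303 - 15^2)/13 = 78/13 = 6, a_3 = floor((17 + 15)/6) = 5.
  m_4 = 6*5 - 15 = 15, d_4 = (303 - 15^2)/6 = 78/6 = 13, a_4 = floor((17 + 15)/13) = 2.
  m_5 = 13*2 - 15 = 11, d_5 = (303 - 11^2)/13 = 182/13 = 14, a_5 = floor((17 + 11)/14) = 2.
  m_6 = 14*2 - 11 = 17, d_6 = (303 - 17^2)/14 = 14/14 = 1, a_6 = floor((17 + 17)/1) = 34.
  m_7 = 1*34 - 17 = 17, d_7 = (303 - 17^2)/1 = 14/1 = 14: (m_7, d_7) = (m_1, d_1) = (17, 14), so from here the quotients repeat a_1, ..., a_6; the period length is 6.
So sqrt(303) = [17; (2, 2, 5, 2, 2, 34)] with period length k = 6.
k is even, so the fundamental solution of x^2 - 303y^2 = 1 is (p_{k-1}, q_{k-1}) = (p_5, q_5); compute convergents through index 5.
Convergents (p_i = a_i*p_{i-1} + p_{i-2}, q_i = a_i*q_{i-1} + q_{i-2} with p_{-2}=0, p_{-1}=1, q_{-2}=1, q_{-1}=0):
  i=0: a_0=17, p_0 = 17*1 + 0 = 17, q_0 = 17*0 + 1 = 1.
  i=1: a_1=2, p_1 = 2*17 + 1 = 35, q_1 = 2*1 + 0 = 2.
  i=2: a_2=2, p_2 = 2*35 + 17 = 87, q_2 = 2*2 + 1 = 5.
  i=3: a_3=5, p_3 = 5*87 + 35 = 470, q_3 = 5*5 + 2 = 27.
  i=4: a_4=2, p_4 = 2*470 + 87 = 1027, q_4 = 2*27 + 5 = 59.
  i=5: a_5=2, p_5 = 2*1027 + 470 = 2524, q_5 = 2*59 + 27 = 145.
Check: 2524^2 - 303*145^2 = 6370576 - 6370575 = 1, so (x, y) = (2524, 145) solves the equation, and by the theorem it is the least positive solution.

(x, y) = (2524, 145)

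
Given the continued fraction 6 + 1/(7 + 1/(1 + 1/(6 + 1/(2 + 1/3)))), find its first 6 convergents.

Using the convergent recurrence p_i = a_i*p_{i-1} + p_{i-2}, q_i = a_i*q_{i-1} + q_{i-2} with p_{-2}=0, p_{-1}=1, q_{-2}=1, q_{-1}=0:
  i=0: a_0=6, p_0 = 6*1 + 0 = 6, q_0 = 6*0 + 1 = 1.
  i=1: a_1=7, p_1 = 7*6 + 1 = 43, q_1 = 7*1 + 0 = 7.
  i=2: a_2=1, p_2 = 1*43 + 6 = 49, q_2 = 1*7 + 1 = 8.
  i=3: a_3=6, p_3 = 6*49 + 43 = 337, q_3 = 6*8 + 7 = 55.
  i=4: a_4=2, p_4 = 2*337 + 49 = 723, q_4 = 2*55 + 8 = 118.
  i=5: a_5=3, p_5 = 3*723 + 337 = 2506, q_5 = 3*118 + 55 = 409.

6/1, 43/7, 49/8, 337/55, 723/118, 2506/409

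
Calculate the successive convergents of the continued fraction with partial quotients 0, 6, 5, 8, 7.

Using the convergent recurrence p_i = a_i*p_{i-1} + p_{i-2}, q_i = a_i*q_{i-1} + q_{i-2} with p_{-2}=0, p_{-1}=1, q_{-2}=1, q_{-1}=0:
  i=0: a_0=0, p_0 = 0*1 + 0 = 0, q_0 = 0*0 + 1 = 1.
  i=1: a_1=6, p_1 = 6*0 + 1 = 1, q_1 = 6*1 + 0 = 6.
  i=2: a_2=5, p_2 = 5*1 + 0 = 5, q_2 = 5*6 + 1 = 31.
  i=3: a_3=8, p_3 = 8*5 + 1 = 41, q_3 = 8*31 + 6 = 254.
  i=4: a_4=7, p_4 = 7*41 + 5 = 292, q_4 = 7*254 + 31 = 1809.

0/1, 1/6, 5/31, 41/254, 292/1809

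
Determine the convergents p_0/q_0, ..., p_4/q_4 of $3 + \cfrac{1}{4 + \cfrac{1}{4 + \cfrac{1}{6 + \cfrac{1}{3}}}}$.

Using the convergent recurrence p_i = a_i*p_{i-1} + p_{i-2}, q_i = a_i*q_{i-1} + q_{i-2} with p_{-2}=0, p_{-1}=1, q_{-2}=1, q_{-1}=0:
  i=0: a_0=3, p_0 = 3*1 + 0 = 3, q_0 = 3*0 + 1 = 1.
  i=1: a_1=4, p_1 = 4*3 + 1 = 13, q_1 = 4*1 + 0 = 4.
  i=2: a_2=4, p_2 = 4*13 + 3 = 55, q_2 = 4*4 + 1 = 17.
  i=3: a_3=6, p_3 = 6*55 + 13 = 343, q_3 = 6*17 + 4 = 106.
  i=4: a_4=3, p_4 = 3*343 + 55 = 1084, q_4 = 3*106 + 17 = 335.

3/1, 13/4, 55/17, 343/106, 1084/335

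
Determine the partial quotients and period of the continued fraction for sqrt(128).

Write x_i = (sqrt(128) + m_i)/d_i with (m_0, d_0) = (0, 1). a_0 = floor(sqrt(128)) = 11, since 11^2 = 121 <= 128 < 144 = 12^2.
Iterate m_{i+1} = d_i*a_i - m_i, d_{i+1} = (128 - m_{i+1}^2)/d_i, a_{i+1} = floor((a_0 + m_{i+1})/d_{i+1}):
  m_1 = 1*11 - 0 = 11, d_1 = (128 - 11^2)/1 = 7/1 = 7, a_1 = floor((11 + 11)/7) = 3.
  m_2 = 7*3 - 11 = 10, d_2 = (128 - 10^2)/7 = 28/7 = 4, a_2 = floor((11 + 10)/4) = 5.
  m_3 = 4*5 - 10 = 10, d_3 = (128 - 10^2)/4 = 28/4 = 7, a_3 = floor((11 + 10)/7) = 3.
  m_4 = 7*3 - 10 = 11, d_4 = (128 - 11^2)/7 = 7/7 = 1, a_4 = floor((11 + 11)/1) = 22.
  m_5 = 1*22 - 11 = 11, d_5 = (128 - 11^2)/1 = 7/1 = 7: (m_5, d_5) = (m_1, d_1) = (11, 7), so from here the quotients repeat a_1, ..., a_4; the period length is 4.
Hence the expansion of sqrt(128) is a_0 = 11 followed by the repeating block 3, 5, 3, 22 (period 4).

[11; (3, 5, 3, 22)]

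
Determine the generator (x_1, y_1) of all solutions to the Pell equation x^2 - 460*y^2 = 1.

(x, y) = (2535751, 118230)

First expand sqrt(460) as a continued fraction. With x_i = (sqrt(460) + m_i)/d_i and (m_0, d_0) = (0, 1): a_0 = floor(sqrt(460)) = 21, since 21^2 = 441 <= 460 < 484 = 22^2.
Iterate m_{i+1} = d_i*a_i - m_i, d_{i+1} = (460 - m_{i+1}^2)/d_i, a_{i+1} = floor((a_0 + m_{i+1})/d_{i+1}):
  m_1 = 1*21 - 0 = 21, d_1 = (460 - 21^2)/1 = 19/1 = 19, a_1 = floor((21 + 21)/19) = 2.
  m_2 = 19*2 - 21 = 17, d_2 = (460 - 17^2)/19 = 171/19 = 9, a_2 = floor((21 + 17)/9) = 4.
  m_3 = 9*4 - 17 = 19, d_3 = (460 - 19^2)/9 = 99/9 = 11, a_3 = floor((21 + 19)/11) = 3.
  m_4 = 11*3 - 19 = 14, d_4 = (460 - 14^2)/11 = 264/11 = 24, a_4 = floor((21 + 14)/24) = 1.
  m_5 = 24*1 - 14 = 10, d_5 = (460 - 10^2)/24 = 360/24 = 15, a_5 = floor((21 + 10)/15) = 2.
  m_6 = 15*2 - 10 = 20, d_6 = (460 - 20^2)/15 = 60/15 = 4, a_6 = floor((21 + 20)/4) = 10.
  m_7 = 4*10 - 20 = 20, d_7 = (460 - 20^2)/4 = 60/4 = 15, a_7 = floor((21 + 20)/15) = 2.
  m_8 = 15*2 - 20 = 10, d_8 = (460 - 10^2)/15 = 360/15 = 24, a_8 = floor((21 + 10)/24) = 1.
  m_9 = 24*1 - 10 = 14, d_9 = (460 - 14^2)/24 = 264/24 = 11, a_9 = floor((21 + 14)/11) = 3.
  m_10 = 11*3 - 14 = 19, d_10 = (460 - 19^2)/11 = 99/11 = 9, a_10 = floor((21 + 19)/9) = 4.
  m_11 = 9*4 - 19 = 17, d_11 = (460 - 17^2)/9 = 171/9 = 19, a_11 = floor((21 + 17)/19) = 2.
  m_12 = 19*2 - 17 = 21, d_12 = (460 - 21^2)/19 = 19/19 = 1, a_12 = floor((21 + 21)/1) = 42.
  m_13 = 1*42 - 21 = 21, d_13 = (460 - 21^2)/1 = 19/1 = 19: (m_13, d_13) = (m_1, d_1) = (21, 19), so from here the quotients repeat a_1, ..., a_12; the period length is 12.
So sqrt(460) = [21; (2, 4, 3, 1, 2, 10, 2, 1, 3, 4, 2, 42)] with period length k = 12.
k is even, so the fundamental solution of x^2 - 460y^2 = 1 is (p_{k-1}, q_{k-1}) = (p_11, q_11); compute convergents through index 11.
Convergents (p_i = a_i*p_{i-1} + p_{i-2}, q_i = a_i*q_{i-1} + q_{i-2} with p_{-2}=0, p_{-1}=1, q_{-2}=1, q_{-1}=0):
  i=0: a_0=21, p_0 = 21*1 + 0 = 21, q_0 = 21*0 + 1 = 1.
  i=1: a_1=2, p_1 = 2*21 + 1 = 43, q_1 = 2*1 + 0 = 2.
  i=2: a_2=4, p_2 = 4*43 + 21 = 193, q_2 = 4*2 + 1 = 9.
  i=3: a_3=3, p_3 = 3*193 + 43 = 622, q_3 = 3*9 + 2 = 29.
  i=4: a_4=1, p_4 = 1*622 + 193 = 815, q_4 = 1*29 + 9 = 38.
  i=5: a_5=2, p_5 = 2*815 + 622 = 2252, q_5 = 2*38 + 29 = 105.
  i=6: a_6=10, p_6 = 10*2252 + 815 = 23335, q_6 = 10*105 + 38 = 1088.
  i=7: a_7=2, p_7 = 2*23335 + 2252 = 48922, q_7 = 2*1088 + 105 = 2281.
  i=8: a_8=1, p_8 = 1*48922 + 23335 = 72257, q_8 = 1*2281 + 1088 = 3369.
  i=9: a_9=3, p_9 = 3*72257 + 48922 = 265693, q_9 = 3*3369 + 2281 = 12388.
  i=10: a_10=4, p_10 = 4*265693 + 72257 = 1135029, q_10 = 4*12388 + 3369 = 52921.
  i=11: a_11=2, p_11 = 2*1135029 + 265693 = 2535751, q_11 = 2*52921 + 12388 = 118230.
Check: 2535751^2 - 460*118230^2 = 6430033134001 - 6430033134000 = 1, so (x, y) = (2535751, 118230) solves the equation, and by the theorem it is the least positive solution.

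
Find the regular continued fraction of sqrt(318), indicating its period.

Write x_i = (sqrt(318) + m_i)/d_i with (m_0, d_0) = (0, 1). a_0 = floor(sqrt(318)) = 17, since 17^2 = 289 <= 318 < 324 = 18^2.
Iterate m_{i+1} = d_i*a_i - m_i, d_{i+1} = (318 - m_{i+1}^2)/d_i, a_{i+1} = floor((a_0 + m_{i+1})/d_{i+1}):
  m_1 = 1*17 - 0 = 17, d_1 = (318 - 17^2)/1 = 29/1 = 29, a_1 = floor((17 + 17)/29) = 1.
  m_2 = 29*1 - 17 = 12, d_2 = (318 - 12^2)/29 = 174/29 = 6, a_2 = floor((17 + 12)/6) = 4.
  m_3 = 6*4 - 12 = 12, d_3 = (318 - 12^2)/6 = 174/6 = 29, a_3 = floor((17 + 12)/29) = 1.
  m_4 = 29*1 - 12 = 17, d_4 = (318 - 17^2)/29 = 29/29 = 1, a_4 = floor((17 + 17)/1) = 34.
  m_5 = 1*34 - 17 = 17, d_5 = (318 - 17^2)/1 = 29/1 = 29: (m_5, d_5) = (m_1, d_1) = (17, 29), so from here the quotients repeat a_1, ..., a_4; the period length is 4.
Hence the expansion of sqrt(318) is a_0 = 17 followed by the repeating block 1, 4, 1, 34 (period 4).

[17; (1, 4, 1, 34)]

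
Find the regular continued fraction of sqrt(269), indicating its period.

[16; (2, 2, 32)]

Write x_i = (sqrt(269) + m_i)/d_i with (m_0, d_0) = (0, 1). a_0 = floor(sqrt(269)) = 16, since 16^2 = 256 <= 269 < 289 = 17^2.
Iterate m_{i+1} = d_i*a_i - m_i, d_{i+1} = (269 - m_{i+1}^2)/d_i, a_{i+1} = floor((a_0 + m_{i+1})/d_{i+1}):
  m_1 = 1*16 - 0 = 16, d_1 = (269 - 16^2)/1 = 13/1 = 13, a_1 = floor((16 + 16)/13) = 2.
  m_2 = 13*2 - 16 = 10, d_2 = (269 - 10^2)/13 = 169/13 = 13, a_2 = floor((16 + 10)/13) = 2.
  m_3 = 13*2 - 10 = 16, d_3 = (269 - 16^2)/13 = 13/13 = 1, a_3 = floor((16 + 16)/1) = 32.
  m_4 = 1*32 - 16 = 16, d_4 = (269 - 16^2)/1 = 13/1 = 13: (m_4, d_4) = (m_1, d_1) = (16, 13), so from here the quotients repeat a_1, ..., a_3; the period length is 3.
Hence the expansion of sqrt(269) is a_0 = 16 followed by the repeating block 2, 2, 32 (period 3).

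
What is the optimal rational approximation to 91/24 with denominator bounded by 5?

Expand x = 91/24 as a continued fraction with the Euclidean algorithm:
  91 = 3*24 + 19, so a_0 = 3.
  24 = 1*19 + 5, so a_1 = 1.
  19 = 3*5 + 4, so a_2 = 3.
  5 = 1*4 + 1, so a_3 = 1.
  4 = 4*1 + 0, so a_4 = 4.
so x = [3; 1, 3, 1, 4].
Convergents (p_i = a_i*p_{i-1} + p_{i-2}, q_i = a_i*q_{i-1} + q_{i-2} with p_{-2}=0, p_{-1}=1, q_{-2}=1, q_{-1}=0), until the denominator exceeds 5:
  i=0: a_0=3, p_0 = 3*1 + 0 = 3, q_0 = 3*0 + 1 = 1.
  i=1: a_1=1, p_1 = 1*3 + 1 = 4, q_1 = 1*1 + 0 = 1.
  i=2: a_2=3, p_2 = 3*4 + 3 = 15, q_2 = 3*1 + 1 = 4.
  i=3: a_3=1, p_3 = 1*15 + 4 = 19, q_3 = 1*4 + 1 = 5.
  i=4: a_4=4, p_4 = 4*19 + 15 = 91, q_4 = 4*5 + 4 = 24.
q_4 = 24 > 5, so the last convergent with denominator <= 5 is p_3/q_3 = 19/5.
The closest fraction with denominator <= 5 is either p_3/q_3 or the intermediate fraction (k*p_3 + p_2)/(k*q_3 + q_2) with the largest k >= 1 whose denominator stays <= 5; these approach x as k grows, and every other convergent or intermediate fraction in range is farther away.
Largest k: floor((5 - q_2)/q_3) = floor((5 - 4)/5) = 0.
Since k = 0, no intermediate fraction beyond p_3/q_3 has denominator <= 5, so the convergent 19/5 is the closest (its error is |91*5 - 19*24|/(24*5) = 1/120).

19/5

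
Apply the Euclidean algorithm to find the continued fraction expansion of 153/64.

Run the Euclidean algorithm on 153 and 64; the successive quotients are the partial quotients a_0, a_1, ... (each step inverts the fractional part left over by the previous one):
  153 = 2*64 + 25, so a_0 = 2.
  64 = 2*25 + 14, so a_1 = 2.
  25 = 1*14 + 11, so a_2 = 1.
  14 = 1*11 + 3, so a_3 = 1.
  11 = 3*3 + 2, so a_4 = 3.
  3 = 1*2 + 1, so a_5 = 1.
  2 = 2*1 + 0, so a_6 = 2.
The remainder reaches 0 after 7 divisions, so the expansion has 7 partial quotients, read off in order.

[2; 2, 1, 1, 3, 1, 2]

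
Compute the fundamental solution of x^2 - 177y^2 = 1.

First expand sqrt(177) as a continued fraction. With x_i = (sqrt(177) + m_i)/d_i and (m_0, d_0) = (0, 1): a_0 = floor(sqrt(177)) = 13, since 13^2 = 169 <= 177 < 196 = 14^2.
Iterate m_{i+1} = d_i*a_i - m_i, d_{i+1} = (177 - m_{i+1}^2)/d_i, a_{i+1} = floor((a_0 + m_{i+1})/d_{i+1}):
  m_1 = 1*13 - 0 = 13, d_1 = (177 - 13^2)/1 = 8/1 = 8, a_1 = floor((13 + 13)/8) = 3.
  m_2 = 8*3 - 13 = 11, d_2 = (177 - 11^2)/8 = 56/8 = 7, a_2 = floor((13 + 11)/7) = 3.
  m_3 = 7*3 - 11 = 10, d_3 = (177 - 10^2)/7 = 77/7 = 11, a_3 = floor((13 + 10)/11) = 2.
  m_4 = 11*2 - 10 = 12, d_4 = (177 - 12^2)/11 = 33/11 = 3, a_4 = floor((13 + 12)/3) = 8.
  m_5 = 3*8 - 12 = 12, d_5 = (177 - 12^2)/3 = 33/3 = 11, a_5 = floor((13 + 12)/11) = 2.
  m_6 = 11*2 - 12 = 10, d_6 = (177 - 10^2)/11 = 77/11 = 7, a_6 = floor((13 + 10)/7) = 3.
  m_7 = 7*3 - 10 = 11, d_7 = (177 - 11^2)/7 = 56/7 = 8, a_7 = floor((13 + 11)/8) = 3.
  m_8 = 8*3 - 11 = 13, d_8 = (177 - 13^2)/8 = 8/8 = 1, a_8 = floor((13 + 13)/1) = 26.
  m_9 = 1*26 - 13 = 13, d_9 = (177 - 13^2)/1 = 8/1 = 8: (m_9, d_9) = (m_1, d_1) = (13, 8), so from here the quotients repeat a_1, ..., a_8; the period length is 8.
So sqrt(177) = [13; (3, 3, 2, 8, 2, 3, 3, 26)] with period length k = 8.
k is even, so the fundamental solution of x^2 - 177y^2 = 1 is (p_{k-1}, q_{k-1}) = (p_7, q_7); compute convergents through index 7.
Convergents (p_i = a_i*p_{i-1} + p_{i-2}, q_i = a_i*q_{i-1} + q_{i-2} with p_{-2}=0, p_{-1}=1, q_{-2}=1, q_{-1}=0):
  i=0: a_0=13, p_0 = 13*1 + 0 = 13, q_0 = 13*0 + 1 = 1.
  i=1: a_1=3, p_1 = 3*13 + 1 = 40, q_1 = 3*1 + 0 = 3.
  i=2: a_2=3, p_2 = 3*40 + 13 = 133, q_2 = 3*3 + 1 = 10.
  i=3: a_3=2, p_3 = 2*133 + 40 = 306, q_3 = 2*10 + 3 = 23.
  i=4: a_4=8, p_4 = 8*306 + 133 = 2581, q_4 = 8*23 + 10 = 194.
  i=5: a_5=2, p_5 = 2*2581 + 306 = 5468, q_5 = 2*194 + 23 = 411.
  i=6: a_6=3, p_6 = 3*5468 + 2581 = 18985, q_6 = 3*411 + 194 = 1427.
  i=7: a_7=3, p_7 = 3*18985 + 5468 = 62423, q_7 = 3*1427 + 411 = 4692.
Check: 62423^2 - 177*4692^2 = 3896630929 - 3896630928 = 1, so (x, y) = (62423, 4692) solves the equation, and by the theorem it is the least positive solution.

(x, y) = (62423, 4692)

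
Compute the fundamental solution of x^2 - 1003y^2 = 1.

First expand sqrt(1003) as a continued fraction. With x_i = (sqrt(1003) + m_i)/d_i and (m_0, d_0) = (0, 1): a_0 = floor(sqrt(1003)) = 31, since 31^2 = 961 <= 1003 < 1024 = 32^2.
Iterate m_{i+1} = d_i*a_i - m_i, d_{i+1} = (1003 - m_{i+1}^2)/d_i, a_{i+1} = floor((a_0 + m_{i+1})/d_{i+1}):
  m_1 = 1*31 - 0 = 31, d_1 = (1003 - 31^2)/1 = 42/1 = 42, a_1 = floor((31 + 31)/42) = 1.
  m_2 = 42*1 - 31 = 11, d_2 = (1003 - 11^2)/42 = 882/42 = 21, a_2 = floor((31 + 11)/21) = 2.
  m_3 = 21*2 - 11 = 31, d_3 = (1003 - 31^2)/21 = 42/21 = 2, a_3 = floor((31 + 31)/2) = 31.
  m_4 = 2*31 - 31 = 31, d_4 = (1003 - 31^2)/2 = 42/2 = 21, a_4 = floor((31 + 31)/21) = 2.
  m_5 = 21*2 - 31 = 11, d_5 = (1003 - 11^2)/21 = 882/21 = 42, a_5 = floor((31 + 11)/42) = 1.
  m_6 = 42*1 - 11 = 31, d_6 = (1003 - 31^2)/42 = 42/42 = 1, a_6 = floor((31 + 31)/1) = 62.
  m_7 = 1*62 - 31 = 31, d_7 = (1003 - 31^2)/1 = 42/1 = 42: (m_7, d_7) = (m_1, d_1) = (31, 42), so from here the quotients repeat a_1, ..., a_6; the period length is 6.
So sqrt(1003) = [31; (1, 2, 31, 2, 1, 62)] with period length k = 6.
k is even, so the fundamental solution of x^2 - 1003y^2 = 1 is (p_{k-1}, q_{k-1}) = (p_5, q_5); compute convergents through index 5.
Convergents (p_i = a_i*p_{i-1} + p_{i-2}, q_i = a_i*q_{i-1} + q_{i-2} with p_{-2}=0, p_{-1}=1, q_{-2}=1, q_{-1}=0):
  i=0: a_0=31, p_0 = 31*1 + 0 = 31, q_0 = 31*0 + 1 = 1.
  i=1: a_1=1, p_1 = 1*31 + 1 = 32, q_1 = 1*1 + 0 = 1.
  i=2: a_2=2, p_2 = 2*32 + 31 = 95, q_2 = 2*1 + 1 = 3.
  i=3: a_3=31, p_3 = 31*95 + 32 = 2977, q_3 = 31*3 + 1 = 94.
  i=4: a_4=2, p_4 = 2*2977 + 95 = 6049, q_4 = 2*94 + 3 = 191.
  i=5: a_5=1, p_5 = 1*6049 + 2977 = 9026, q_5 = 1*191 + 94 = 285.
Check: 9026^2 - 1003*285^2 = 81468676 - 81468675 = 1, so (x, y) = (9026, 285) solves the equation, and by the theorem it is the least positive solution.

(x, y) = (9026, 285)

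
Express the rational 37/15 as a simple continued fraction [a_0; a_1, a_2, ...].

Run the Euclidean algorithm on 37 and 15; the successive quotients are the partial quotients a_0, a_1, ... (each step inverts the fractional part left over by the previous one):
  37 = 2*15 + 7, so a_0 = 2.
  15 = 2*7 + 1, so a_1 = 2.
  7 = 7*1 + 0, so a_2 = 7.
The remainder reaches 0 after 3 divisions, so the expansion has 3 partial quotients, read off in order.

[2; 2, 7]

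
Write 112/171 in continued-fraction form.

Run the Euclidean algorithm on 112 and 171; the successive quotients are the partial quotients a_0, a_1, ... (each step inverts the fractional part left over by the previous one):
  112 = 0*171 + 112, so a_0 = 0.
  171 = 1*112 + 59, so a_1 = 1.
  112 = 1*59 + 53, so a_2 = 1.
  59 = 1*53 + 6, so a_3 = 1.
  53 = 8*6 + 5, so a_4 = 8.
  6 = 1*5 + 1, so a_5 = 1.
  5 = 5*1 + 0, so a_6 = 5.
The remainder reaches 0 after 7 divisions, so the expansion has 7 partial quotients, read off in order.

[0; 1, 1, 1, 8, 1, 5]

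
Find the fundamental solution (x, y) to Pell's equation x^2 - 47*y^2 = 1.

(x, y) = (48, 7)

First expand sqrt(47) as a continued fraction. With x_i = (sqrt(47) + m_i)/d_i and (m_0, d_0) = (0, 1): a_0 = floor(sqrt(47)) = 6, since 6^2 = 36 <= 47 < 49 = 7^2.
Iterate m_{i+1} = d_i*a_i - m_i, d_{i+1} = (47 - m_{i+1}^2)/d_i, a_{i+1} = floor((a_0 + m_{i+1})/d_{i+1}):
  m_1 = 1*6 - 0 = 6, d_1 = (47 - 6^2)/1 = 11/1 = 11, a_1 = floor((6 + 6)/11) = 1.
  m_2 = 11*1 - 6 = 5, d_2 = (47 - 5^2)/11 = 22/11 = 2, a_2 = floor((6 + 5)/2) = 5.
  m_3 = 2*5 - 5 = 5, d_3 = (47 - 5^2)/2 = 22/2 = 11, a_3 = floor((6 + 5)/11) = 1.
  m_4 = 11*1 - 5 = 6, d_4 = (47 - 6^2)/11 = 11/11 = 1, a_4 = floor((6 + 6)/1) = 12.
  m_5 = 1*12 - 6 = 6, d_5 = (47 - 6^2)/1 = 11/1 = 11: (m_5, d_5) = (m_1, d_1) = (6, 11), so from here the quotients repeat a_1, ..., a_4; the period length is 4.
So sqrt(47) = [6; (1, 5, 1, 12)] with period length k = 4.
k is even, so the fundamental solution of x^2 - 47y^2 = 1 is (p_{k-1}, q_{k-1}) = (p_3, q_3); compute convergents through index 3.
Convergents (p_i = a_i*p_{i-1} + p_{i-2}, q_i = a_i*q_{i-1} + q_{i-2} with p_{-2}=0, p_{-1}=1, q_{-2}=1, q_{-1}=0):
  i=0: a_0=6, p_0 = 6*1 + 0 = 6, q_0 = 6*0 + 1 = 1.
  i=1: a_1=1, p_1 = 1*6 + 1 = 7, q_1 = 1*1 + 0 = 1.
  i=2: a_2=5, p_2 = 5*7 + 6 = 41, q_2 = 5*1 + 1 = 6.
  i=3: a_3=1, p_3 = 1*41 + 7 = 48, q_3 = 1*6 + 1 = 7.
Check: 48^2 - 47*7^2 = 2304 - 2303 = 1, so (x, y) = (48, 7) solves the equation, and by the theorem it is the least positive solution.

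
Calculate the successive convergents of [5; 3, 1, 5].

Using the convergent recurrence p_i = a_i*p_{i-1} + p_{i-2}, q_i = a_i*q_{i-1} + q_{i-2} with p_{-2}=0, p_{-1}=1, q_{-2}=1, q_{-1}=0:
  i=0: a_0=5, p_0 = 5*1 + 0 = 5, q_0 = 5*0 + 1 = 1.
  i=1: a_1=3, p_1 = 3*5 + 1 = 16, q_1 = 3*1 + 0 = 3.
  i=2: a_2=1, p_2 = 1*16 + 5 = 21, q_2 = 1*3 + 1 = 4.
  i=3: a_3=5, p_3 = 5*21 + 16 = 121, q_3 = 5*4 + 3 = 23.

5/1, 16/3, 21/4, 121/23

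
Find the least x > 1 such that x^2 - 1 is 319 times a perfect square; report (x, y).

(x, y) = (12901780, 722361)

First expand sqrt(319) as a continued fraction. With x_i = (sqrt(319) + m_i)/d_i and (m_0, d_0) = (0, 1): a_0 = floor(sqrt(319)) = 17, since 17^2 = 289 <= 319 < 324 = 18^2.
Iterate m_{i+1} = d_i*a_i - m_i, d_{i+1} = (319 - m_{i+1}^2)/d_i, a_{i+1} = floor((a_0 + m_{i+1})/d_{i+1}):
  m_1 = 1*17 - 0 = 17, d_1 = (319 - 17^2)/1 = 30/1 = 30, a_1 = floor((17 + 17)/30) = 1.
  m_2 = 30*1 - 17 = 13, d_2 = (319 - 13^2)/30 = 150/30 = 5, a_2 = floor((17 + 13)/5) = 6.
  m_3 = 5*6 - 13 = 17, d_3 = (319 - 17^2)/5 = 30/5 = 6, a_3 = floor((17 + 17)/6) = 5.
  m_4 = 6*5 - 17 = 13, d_4 = (319 - 13^2)/6 = 150/6 = 25, a_4 = floor((17 + 13)/25) = 1.
  m_5 = 25*1 - 13 = 12, d_5 = (319 - 12^2)/25 = 175/25 = 7, a_5 = floor((17 + 12)/7) = 4.
  m_6 = 7*4 - 12 = 16, d_6 = (319 - 16^2)/7 = 63/7 = 9, a_6 = floor((17 + 16)/9) = 3.
  m_7 = 9*3 - 16 = 11, d_7 = (319 - 11^2)/9 = 198/9 = 22, a_7 = floor((17 + 11)/22) = 1.
  m_8 = 22*1 - 11 = 11, d_8 = (319 - 11^2)/22 = 198/22 = 9, a_8 = floor((17 + 11)/9) = 3.
  m_9 = 9*3 - 11 = 16, d_9 = (319 - 16^2)/9 = 63/9 = 7, a_9 = floor((17 + 16)/7) = 4.
  m_10 = 7*4 - 16 = 12, d_10 = (319 - 12^2)/7 = 175/7 = 25, a_10 = floor((17 + 12)/25) = 1.
  m_11 = 25*1 - 12 = 13, d_11 = (319 - 13^2)/25 = 150/25 = 6, a_11 = floor((17 + 13)/6) = 5.
  m_12 = 6*5 - 13 = 17, d_12 = (319 - 17^2)/6 = 30/6 = 5, a_12 = floor((17 + 17)/5) = 6.
  m_13 = 5*6 - 17 = 13, d_13 = (319 - 13^2)/5 = 150/5 = 30, a_13 = floor((17 + 13)/30) = 1.
  m_14 = 30*1 - 13 = 17, d_14 = (319 - 17^2)/30 = 30/30 = 1, a_14 = floor((17 + 17)/1) = 34.
  m_15 = 1*34 - 17 = 17, d_15 = (319 - 17^2)/1 = 30/1 = 30: (m_15, d_15) = (m_1, d_1) = (17, 30), so from here the quotients repeat a_1, ..., a_14; the period length is 14.
So sqrt(319) = [17; (1, 6, 5, 1, 4, 3, 1, 3, 4, 1, 5, 6, 1, 34)] with period length k = 14.
k is even, so the fundamental solution of x^2 - 319y^2 = 1 is (p_{k-1}, q_{k-1}) = (p_13, q_13); compute convergents through index 13.
Convergents (p_i = a_i*p_{i-1} + p_{i-2}, q_i = a_i*q_{i-1} + q_{i-2} with p_{-2}=0, p_{-1}=1, q_{-2}=1, q_{-1}=0):
  i=0: a_0=17, p_0 = 17*1 + 0 = 17, q_0 = 17*0 + 1 = 1.
  i=1: a_1=1, p_1 = 1*17 + 1 = 18, q_1 = 1*1 + 0 = 1.
  i=2: a_2=6, p_2 = 6*18 + 17 = 125, q_2 = 6*1 + 1 = 7.
  i=3: a_3=5, p_3 = 5*125 + 18 = 643, q_3 = 5*7 + 1 = 36.
  i=4: a_4=1, p_4 = 1*643 + 125 = 768, q_4 = 1*36 + 7 = 43.
  i=5: a_5=4, p_5 = 4*768 + 643 = 3715, q_5 = 4*43 + 36 = 208.
  i=6: a_6=3, p_6 = 3*3715 + 768 = 11913, q_6 = 3*208 + 43 = 667.
  i=7: a_7=1, p_7 = 1*11913 + 3715 = 15628, q_7 = 1*667 + 208 = 875.
  i=8: a_8=3, p_8 = 3*15628 + 11913 = 58797, q_8 = 3*875 + 667 = 3292.
  i=9: a_9=4, p_9 = 4*58797 + 15628 = 250816, q_9 = 4*3292 + 875 = 14043.
  i=10: a_10=1, p_10 = 1*250816 + 58797 = 309613, q_10 = 1*14043 + 3292 = 17335.
  i=11: a_11=5, p_11 = 5*309613 + 250816 = 1798881, q_11 = 5*17335 + 14043 = 100718.
  i=12: a_12=6, p_12 = 6*1798881 + 309613 = 11102899, q_12 = 6*100718 + 17335 = 621643.
  i=13: a_13=1, p_13 = 1*11102899 + 1798881 = 12901780, q_13 = 1*621643 + 100718 = 722361.
Check: 12901780^2 - 319*722361^2 = 166455927168400 - 166455927168399 = 1, so (x, y) = (12901780, 722361) solves the equation, and by the theorem it is the least positive solution.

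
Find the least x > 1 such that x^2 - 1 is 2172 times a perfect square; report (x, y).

First expand sqrt(2172) as a continued fraction. With x_i = (sqrt(2172) + m_i)/d_i and (m_0, d_0) = (0, 1): a_0 = floor(sqrt(2172)) = 46, since 46^2 = 2116 <= 2172 < 2209 = 47^2.
Iterate m_{i+1} = d_i*a_i - m_i, d_{i+1} = (2172 - m_{i+1}^2)/d_i, a_{i+1} = floor((a_0 + m_{i+1})/d_{i+1}):
  m_1 = 1*46 - 0 = 46, d_1 = (2172 - 46^2)/1 = 56/1 = 56, a_1 = floor((46 + 46)/56) = 1.
  m_2 = 56*1 - 46 = 10, d_2 = (2172 - 10^2)/56 = 2072/56 = 37, a_2 = floor((46 + 10)/37) = 1.
  m_3 = 37*1 - 10 = 27, d_3 = (2172 - 27^2)/37 = 1443/37 = 39, a_3 = floor((46 + 27)/39) = 1.
  m_4 = 39*1 - 27 = 12, d_4 = (2172 - 12^2)/39 = 2028/39 = 52, a_4 = floor((46 + 12)/52) = 1.
  m_5 = 52*1 - 12 = 40, d_5 = (2172 - 40^2)/52 = 572/52 = 11, a_5 = floor((46 + 40)/11) = 7.
  m_6 = 11*7 - 40 = 37, d_6 = (2172 - 37^2)/11 = 803/11 = 73, a_6 = floor((46 + 37)/73) = 1.
  m_7 = 73*1 - 37 = 36, d_7 = (2172 - 36^2)/73 = 876/73 = 12, a_7 = floor((46 + 36)/12) = 6.
  m_8 = 12*6 - 36 = 36, d_8 = (2172 - 36^2)/12 = 876/12 = 73, a_8 = floor((46 + 36)/73) = 1.
  m_9 = 73*1 - 36 = 37, d_9 = (2172 - 37^2)/73 = 803/73 = 11, a_9 = floor((46 + 37)/11) = 7.
  m_10 = 11*7 - 37 = 40, d_10 = (2172 - 40^2)/11 = 572/11 = 52, a_10 = floor((46 + 40)/52) = 1.
  m_11 = 52*1 - 40 = 12, d_11 = (2172 - 12^2)/52 = 2028/52 = 39, a_11 = floor((46 + 12)/39) = 1.
  m_12 = 39*1 - 12 = 27, d_12 = (2172 - 27^2)/39 = 1443/39 = 37, a_12 = floor((46 + 27)/37) = 1.
  m_13 = 37*1 - 27 = 10, d_13 = (2172 - 10^2)/37 = 2072/37 = 56, a_13 = floor((46 + 10)/56) = 1.
  m_14 = 56*1 - 10 = 46, d_14 = (2172 - 46^2)/56 = 56/56 = 1, a_14 = floor((46 + 46)/1) = 92.
  m_15 = 1*92 - 46 = 46, d_15 = (2172 - 46^2)/1 = 56/1 = 56: (m_15, d_15) = (m_1, d_1) = (46, 56), so from here the quotients repeat a_1, ..., a_14; the period length is 14.
So sqrt(2172) = [46; (1, 1, 1, 1, 7, 1, 6, 1, 7, 1, 1, 1, 1, 92)] with period length k = 14.
k is even, so the fundamental solution of x^2 - 2172y^2 = 1 is (p_{k-1}, q_{k-1}) = (p_13, q_13); compute convergents through index 13.
Convergents (p_i = a_i*p_{i-1} + p_{i-2}, q_i = a_i*q_{i-1} + q_{i-2} with p_{-2}=0, p_{-1}=1, q_{-2}=1, q_{-1}=0):
  i=0: a_0=46, p_0 = 46*1 + 0 = 46, q_0 = 46*0 + 1 = 1.
  i=1: a_1=1, p_1 = 1*46 + 1 = 47, q_1 = 1*1 + 0 = 1.
  i=2: a_2=1, p_2 = 1*47 + 46 = 93, q_2 = 1*1 + 1 = 2.
  i=3: a_3=1, p_3 = 1*93 + 47 = 140, q_3 = 1*2 + 1 = 3.
  i=4: a_4=1, p_4 = 1*140 + 93 = 233, q_4 = 1*3 + 2 = 5.
  i=5: a_5=7, p_5 = 7*233 + 140 = 1771, q_5 = 7*5 + 3 = 38.
  i=6: a_6=1, p_6 = 1*1771 + 233 = 2004, q_6 = 1*38 + 5 = 43.
  i=7: a_7=6, p_7 = 6*2004 + 1771 = 13795, q_7 = 6*43 + 38 = 296.
  i=8: a_8=1, p_8 = 1*13795 + 2004 = 15799, q_8 = 1*296 + 43 = 339.
  i=9: a_9=7, p_9 = 7*15799 + 13795 = 124388, q_9 = 7*339 + 296 = 2669.
  i=10: a_10=1, p_10 = 1*124388 + 15799 = 140187, q_10 = 1*2669 + 339 = 3008.
  i=11: a_11=1, p_11 = 1*140187 + 124388 = 264575, q_11 = 1*3008 + 2669 = 5677.
  i=12: a_12=1, p_12 = 1*264575 + 140187 = 404762, q_12 = 1*5677 + 3008 = 8685.
  i=13: a_13=1, p_13 = 1*404762 + 264575 = 669337, q_13 = 1*8685 + 5677 = 14362.
Check: 669337^2 - 2172*14362^2 = 448012019569 - 448012019568 = 1, so (x, y) = (669337, 14362) solves the equation, and by the theorem it is the least positive solution.

(x, y) = (669337, 14362)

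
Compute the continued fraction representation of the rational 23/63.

Run the Euclidean algorithm on 23 and 63; the successive quotients are the partial quotients a_0, a_1, ... (each step inverts the fractional part left over by the previous one):
  23 = 0*63 + 23, so a_0 = 0.
  63 = 2*23 + 17, so a_1 = 2.
  23 = 1*17 + 6, so a_2 = 1.
  17 = 2*6 + 5, so a_3 = 2.
  6 = 1*5 + 1, so a_4 = 1.
  5 = 5*1 + 0, so a_5 = 5.
The remainder reaches 0 after 6 divisions, so the expansion has 6 partial quotients, read off in order.

[0; 2, 1, 2, 1, 5]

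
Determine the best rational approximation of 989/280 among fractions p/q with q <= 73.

219/62

Expand x = 989/280 as a continued fraction with the Euclidean algorithm:
  989 = 3*280 + 149, so a_0 = 3.
  280 = 1*149 + 131, so a_1 = 1.
  149 = 1*131 + 18, so a_2 = 1.
  131 = 7*18 + 5, so a_3 = 7.
  18 = 3*5 + 3, so a_4 = 3.
  5 = 1*3 + 2, so a_5 = 1.
  3 = 1*2 + 1, so a_6 = 1.
  2 = 2*1 + 0, so a_7 = 2.
so x = [3; 1, 1, 7, 3, 1, 1, 2].
Convergents (p_i = a_i*p_{i-1} + p_{i-2}, q_i = a_i*q_{i-1} + q_{i-2} with p_{-2}=0, p_{-1}=1, q_{-2}=1, q_{-1}=0), until the denominator exceeds 73:
  i=0: a_0=3, p_0 = 3*1 + 0 = 3, q_0 = 3*0 + 1 = 1.
  i=1: a_1=1, p_1 = 1*3 + 1 = 4, q_1 = 1*1 + 0 = 1.
  i=2: a_2=1, p_2 = 1*4 + 3 = 7, q_2 = 1*1 + 1 = 2.
  i=3: a_3=7, p_3 = 7*7 + 4 = 53, q_3 = 7*2 + 1 = 15.
  i=4: a_4=3, p_4 = 3*53 + 7 = 166, q_4 = 3*15 + 2 = 47.
  i=5: a_5=1, p_5 = 1*166 + 53 = 219, q_5 = 1*47 + 15 = 62.
  i=6: a_6=1, p_6 = 1*219 + 166 = 385, q_6 = 1*62 + 47 = 109.
q_6 = 109 > 73, so the last convergent with denominator <= 73 is p_5/q_5 = 219/62.
The closest fraction with denominator <= 73 is either p_5/q_5 or the intermediate fraction (k*p_5 + p_4)/(k*q_5 + q_4) with the largest k >= 1 whose denominator stays <= 73; these approach x as k grows, and every other convergent or intermediate fraction in range is farther away.
Largest k: floor((73 - q_4)/q_5) = floor((73 - 47)/62) = 0.
Since k = 0, no intermediate fraction beyond p_5/q_5 has denominator <= 73, so the convergent 219/62 is the closest (its error is |989*62 - 219*280|/(280*62) = 2/17360).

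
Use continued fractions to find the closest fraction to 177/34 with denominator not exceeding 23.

99/19

Expand x = 177/34 as a continued fraction with the Euclidean algorithm:
  177 = 5*34 + 7, so a_0 = 5.
  34 = 4*7 + 6, so a_1 = 4.
  7 = 1*6 + 1, so a_2 = 1.
  6 = 6*1 + 0, so a_3 = 6.
so x = [5; 4, 1, 6].
Convergents (p_i = a_i*p_{i-1} + p_{i-2}, q_i = a_i*q_{i-1} + q_{i-2} with p_{-2}=0, p_{-1}=1, q_{-2}=1, q_{-1}=0), until the denominator exceeds 23:
  i=0: a_0=5, p_0 = 5*1 + 0 = 5, q_0 = 5*0 + 1 = 1.
  i=1: a_1=4, p_1 = 4*5 + 1 = 21, q_1 = 4*1 + 0 = 4.
  i=2: a_2=1, p_2 = 1*21 + 5 = 26, q_2 = 1*4 + 1 = 5.
  i=3: a_3=6, p_3 = 6*26 + 21 = 177, q_3 = 6*5 + 4 = 34.
q_3 = 34 > 23, so the last convergent with denominator <= 23 is p_2/q_2 = 26/5.
The closest fraction with denominator <= 23 is either p_2/q_2 or the intermediate fraction (k*p_2 + p_1)/(k*q_2 + q_1) with the largest k >= 1 whose denominator stays <= 23; these approach x as k grows, and every other convergent or intermediate fraction in range is farther away.
Largest k: floor((23 - q_1)/q_2) = floor((23 - 4)/5) = 3.
That gives (3*26 + 21)/(3*5 + 4) = 99/19.
Compare the errors: |x - 26/5| = |177*5 - 26*34|/(34*5) = 1/170, and |x - 99/19| = |177*19 - 99*34|/(34*19) = 3/646.
Cross-multiplying, 3*170 = 510 < 646 = 1*646, so 3/646 is smaller: the intermediate fraction 99/19 is closer to x than 26/5.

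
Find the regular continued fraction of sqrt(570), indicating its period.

[23; (1, 6, 1, 46)]

Write x_i = (sqrt(570) + m_i)/d_i with (m_0, d_0) = (0, 1). a_0 = floor(sqrt(570)) = 23, since 23^2 = 529 <= 570 < 576 = 24^2.
Iterate m_{i+1} = d_i*a_i - m_i, d_{i+1} = (570 - m_{i+1}^2)/d_i, a_{i+1} = floor((a_0 + m_{i+1})/d_{i+1}):
  m_1 = 1*23 - 0 = 23, d_1 = (570 - 23^2)/1 = 41/1 = 41, a_1 = floor((23 + 23)/41) = 1.
  m_2 = 41*1 - 23 = 18, d_2 = (570 - 18^2)/41 = 246/41 = 6, a_2 = floor((23 + 18)/6) = 6.
  m_3 = 6*6 - 18 = 18, d_3 = (570 - 18^2)/6 = 246/6 = 41, a_3 = floor((23 + 18)/41) = 1.
  m_4 = 41*1 - 18 = 23, d_4 = (570 - 23^2)/41 = 41/41 = 1, a_4 = floor((23 + 23)/1) = 46.
  m_5 = 1*46 - 23 = 23, d_5 = (570 - 23^2)/1 = 41/1 = 41: (m_5, d_5) = (m_1, d_1) = (23, 41), so from here the quotients repeat a_1, ..., a_4; the period length is 4.
Hence the expansion of sqrt(570) is a_0 = 23 followed by the repeating block 1, 6, 1, 46 (period 4).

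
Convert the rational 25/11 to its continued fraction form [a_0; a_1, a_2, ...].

Run the Euclidean algorithm on 25 and 11; the successive quotients are the partial quotients a_0, a_1, ... (each step inverts the fractional part left over by the previous one):
  25 = 2*11 + 3, so a_0 = 2.
  11 = 3*3 + 2, so a_1 = 3.
  3 = 1*2 + 1, so a_2 = 1.
  2 = 2*1 + 0, so a_3 = 2.
The remainder reaches 0 after 4 divisions, so the expansion has 4 partial quotients, read off in order.

[2; 3, 1, 2]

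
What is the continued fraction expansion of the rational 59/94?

Run the Euclidean algorithm on 59 and 94; the successive quotients are the partial quotients a_0, a_1, ... (each step inverts the fractional part left over by the previous one):
  59 = 0*94 + 59, so a_0 = 0.
  94 = 1*59 + 35, so a_1 = 1.
  59 = 1*35 + 24, so a_2 = 1.
  35 = 1*24 + 11, so a_3 = 1.
  24 = 2*11 + 2, so a_4 = 2.
  11 = 5*2 + 1, so a_5 = 5.
  2 = 2*1 + 0, so a_6 = 2.
The remainder reaches 0 after 7 divisions, so the expansion has 7 partial quotients, read off in order.

[0; 1, 1, 1, 2, 5, 2]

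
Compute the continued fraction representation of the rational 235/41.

Run the Euclidean algorithm on 235 and 41; the successive quotients are the partial quotients a_0, a_1, ... (each step inverts the fractional part left over by the previous one):
  235 = 5*41 + 30, so a_0 = 5.
  41 = 1*30 + 11, so a_1 = 1.
  30 = 2*11 + 8, so a_2 = 2.
  11 = 1*8 + 3, so a_3 = 1.
  8 = 2*3 + 2, so a_4 = 2.
  3 = 1*2 + 1, so a_5 = 1.
  2 = 2*1 + 0, so a_6 = 2.
The remainder reaches 0 after 7 divisions, so the expansion has 7 partial quotients, read off in order.

[5; 1, 2, 1, 2, 1, 2]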